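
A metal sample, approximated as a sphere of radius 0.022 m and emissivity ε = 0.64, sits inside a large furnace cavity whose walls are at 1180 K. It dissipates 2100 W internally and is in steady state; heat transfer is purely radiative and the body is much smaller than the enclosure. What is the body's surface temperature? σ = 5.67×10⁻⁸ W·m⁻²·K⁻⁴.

T ≈ 1840 K

For a small grey body in a large enclosure, net radiated power = εσA(T⁴ − T_w⁴).
Steady state: P = εσA(T⁴ − T_w⁴) with A = 4πr² = 0.006082 m².
T⁴ = P/(εσA) + T_w⁴ = 2100/(0.64·5.67×10⁻⁸·0.006082) + (1180)⁴
    = 9.515×10¹² + 1.939×10¹² = 1.145×10¹³ K⁴.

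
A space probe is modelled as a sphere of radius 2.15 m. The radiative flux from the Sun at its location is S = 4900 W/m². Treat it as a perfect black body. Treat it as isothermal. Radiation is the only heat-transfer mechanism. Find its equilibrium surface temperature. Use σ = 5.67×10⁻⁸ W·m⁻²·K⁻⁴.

At equilibrium, absorbed power = emitted power.
Absorbing cross-section = πr² = 14.52 m²; emitting surface = 4πr² = 58.09 m² (ratio 4).
S·A_cross = εσ·A_surf·T⁴  ⇒  T⁴ = S/(4σ).
T⁴ = 1.00·4900/(4·5.67×10⁻⁸) = 2.160×10¹⁰ K⁴.
T = (2.160×10¹⁰)^(1/4).

T ≈ 383 K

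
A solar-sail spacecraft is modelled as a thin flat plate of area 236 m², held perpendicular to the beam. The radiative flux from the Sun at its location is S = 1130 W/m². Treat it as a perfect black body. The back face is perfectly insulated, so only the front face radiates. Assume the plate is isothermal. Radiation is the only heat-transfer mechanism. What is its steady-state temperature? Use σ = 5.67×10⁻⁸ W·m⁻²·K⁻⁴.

T ≈ 376 K

At equilibrium, absorbed power = emitted power.
Absorbing cross-section = A = 236.0 m²; emitting surface = A = 236.0 m² (ratio 1).
S·A_cross = εσ·A_surf·T⁴  ⇒  T⁴ = S/(1σ).
T⁴ = 1.00·1130/(1·5.67×10⁻⁸) = 1.993×10¹⁰ K⁴.
T = (1.993×10¹⁰)^(1/4).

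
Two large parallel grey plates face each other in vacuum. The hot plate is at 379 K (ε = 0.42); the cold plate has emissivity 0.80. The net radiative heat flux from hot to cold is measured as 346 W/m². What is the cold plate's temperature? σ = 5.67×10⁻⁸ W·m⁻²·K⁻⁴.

T₂ ≈ 260 K

q = σ(T₁⁴ − T₂⁴)/(1/ε₁ + 1/ε₂ − 1); denominator = 2.631.
T₂⁴ = T₁⁴ − q·(1/ε₁+1/ε₂−1)/σ = 2.063×10¹⁰ − 346·2.631/5.67×10⁻⁸
    = 4.578×10⁹ K⁴.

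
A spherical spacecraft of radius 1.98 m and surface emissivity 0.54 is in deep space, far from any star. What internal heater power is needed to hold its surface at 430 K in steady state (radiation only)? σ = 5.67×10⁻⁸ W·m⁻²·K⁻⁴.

P ≈ 51600 W

P = εσ·4πr²·T⁴.
4πr² = 49.27 m²; T⁴ = 3.419×10¹⁰ K⁴.
P = 0.54·5.67×10⁻⁸·49.27·3.419×10¹⁰.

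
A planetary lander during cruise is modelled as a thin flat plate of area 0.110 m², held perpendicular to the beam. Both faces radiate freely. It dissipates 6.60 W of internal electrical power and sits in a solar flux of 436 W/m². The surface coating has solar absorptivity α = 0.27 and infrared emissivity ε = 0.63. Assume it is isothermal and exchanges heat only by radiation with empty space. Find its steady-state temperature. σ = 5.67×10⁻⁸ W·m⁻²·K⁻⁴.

T ≈ 223 K

At steady state, absorbed solar power + internal power = radiated power.
Absorbed: α·S·A_cross = 0.27·436·0.1100 = 12.95 W (cross-section A).
Total input = 12.95 + 6.60 = 19.55 W.
Radiated: εσ·A_surf·T⁴ with A_surf = 2A = 0.2200 m².
T⁴ = 19.55/(0.63·5.67×10⁻⁸·0.2200) = 2.488×10⁹ K⁴.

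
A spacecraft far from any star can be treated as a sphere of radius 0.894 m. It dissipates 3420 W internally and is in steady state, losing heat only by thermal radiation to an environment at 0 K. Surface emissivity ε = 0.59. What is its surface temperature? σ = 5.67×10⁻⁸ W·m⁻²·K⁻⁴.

T ≈ 318 K

Steady state: internal power = radiated power, P = εσA T⁴.
Radiating area A = 4πr² = 10.04 m².
T⁴ = P/(εσA) = 3420/(0.59·5.67×10⁻⁸·10.04) = 1.018×10¹⁰ K⁴.
T = (1.018×10¹⁰)^(1/4).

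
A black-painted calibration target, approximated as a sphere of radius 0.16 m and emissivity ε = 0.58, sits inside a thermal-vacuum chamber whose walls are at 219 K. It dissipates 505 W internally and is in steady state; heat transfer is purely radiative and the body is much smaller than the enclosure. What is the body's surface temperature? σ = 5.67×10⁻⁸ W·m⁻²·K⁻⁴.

T ≈ 473 K

For a small grey body in a large enclosure, net radiated power = εσA(T⁴ − T_w⁴).
Steady state: P = εσA(T⁴ − T_w⁴) with A = 4πr² = 0.3217 m².
T⁴ = P/(εσA) + T_w⁴ = 505/(0.58·5.67×10⁻⁸·0.3217) + (219)⁴
    = 4.773×10¹⁰ + 2.300×10⁹ = 5.003×10¹⁰ K⁴.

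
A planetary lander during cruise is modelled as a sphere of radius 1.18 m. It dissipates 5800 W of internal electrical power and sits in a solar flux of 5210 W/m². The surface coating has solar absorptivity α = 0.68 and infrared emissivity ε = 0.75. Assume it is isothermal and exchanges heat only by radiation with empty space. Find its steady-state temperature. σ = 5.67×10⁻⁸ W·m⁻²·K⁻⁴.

At steady state, absorbed solar power + internal power = radiated power.
Absorbed: α·S·A_cross = 0.68·5210·4.374 = 15500 W (cross-section πr²).
Total input = 15500 + 5800 = 21300 W.
Radiated: εσ·A_surf·T⁴ with A_surf = 4πr² = 17.50 m².
T⁴ = 21300/(0.75·5.67×10⁻⁸·17.50) = 2.862×10¹⁰ K⁴.

T ≈ 411 K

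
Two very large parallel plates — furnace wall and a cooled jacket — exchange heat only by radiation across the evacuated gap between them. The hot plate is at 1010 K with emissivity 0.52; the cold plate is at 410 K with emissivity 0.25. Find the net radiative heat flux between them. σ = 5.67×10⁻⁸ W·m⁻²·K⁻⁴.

q ≈ 11700 W/m²

For two infinite grey parallel plates, q = σ(T₁⁴ − T₂⁴)/(1/ε₁ + 1/ε₂ − 1).
T₁⁴ − T₂⁴ = 1.041×10¹² − 2.826×10¹⁰ = 1.012×10¹² K⁴.
1/ε₁ + 1/ε₂ − 1 = 1.923 + 4.000 − 1 = 4.923.
q = 5.67×10⁻⁸ × 1.012×10¹² / 4.923.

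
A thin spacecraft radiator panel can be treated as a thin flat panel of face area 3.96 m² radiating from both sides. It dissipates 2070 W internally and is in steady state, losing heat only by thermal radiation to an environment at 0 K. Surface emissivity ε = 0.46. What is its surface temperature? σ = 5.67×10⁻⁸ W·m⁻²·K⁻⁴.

Steady state: internal power = radiated power, P = εσA T⁴.
Radiating area A = 2·3.96 = 7.920 m².
T⁴ = P/(εσA) = 2070/(0.46·5.67×10⁻⁸·7.920) = 1.002×10¹⁰ K⁴.
T = (1.002×10¹⁰)^(1/4).

T ≈ 316 K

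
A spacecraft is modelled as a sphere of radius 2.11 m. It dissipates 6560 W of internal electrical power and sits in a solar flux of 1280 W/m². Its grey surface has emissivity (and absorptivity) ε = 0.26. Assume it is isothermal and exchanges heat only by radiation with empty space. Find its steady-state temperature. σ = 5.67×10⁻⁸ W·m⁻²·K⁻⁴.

At steady state, absorbed solar power + internal power = radiated power.
Absorbed: α·S·A_cross = 0.26·1280·13.99 = 4655 W (cross-section πr²).
Total input = 4655 + 6560 = 11210 W.
Radiated: εσ·A_surf·T⁴ with A_surf = 4πr² = 55.95 m².
T⁴ = 11210/(0.26·5.67×10⁻⁸·55.95) = 1.360×10¹⁰ K⁴.

T ≈ 341 K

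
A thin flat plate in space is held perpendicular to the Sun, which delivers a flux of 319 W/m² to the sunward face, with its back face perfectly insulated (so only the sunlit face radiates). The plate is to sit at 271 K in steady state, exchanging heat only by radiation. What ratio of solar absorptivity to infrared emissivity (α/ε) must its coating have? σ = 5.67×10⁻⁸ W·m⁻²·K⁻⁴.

α/ε ≈ 0.959

Balance: αS·A = εσ·1A·T⁴ ⇒ α/ε = σT⁴/S.
α/ε = 5.67×10⁻⁸·(271)⁴/319 = 5.67×10⁻⁸·5.394×10⁹/319.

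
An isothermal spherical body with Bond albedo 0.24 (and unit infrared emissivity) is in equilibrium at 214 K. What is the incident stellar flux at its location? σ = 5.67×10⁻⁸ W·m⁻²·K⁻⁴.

(1−a)S·πr² = σ·4πr²·T⁴ ⇒ S = 4σT⁴/(1−a).
S = 4·5.67×10⁻⁸·2.097×10⁹/0.760.

S ≈ 626 W/m²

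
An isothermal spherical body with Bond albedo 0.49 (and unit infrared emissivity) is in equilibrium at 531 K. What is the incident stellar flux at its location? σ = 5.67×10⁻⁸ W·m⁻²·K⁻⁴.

(1−a)S·πr² = σ·4πr²·T⁴ ⇒ S = 4σT⁴/(1−a).
S = 4·5.67×10⁻⁸·7.950×10¹⁰/0.510.

S ≈ 35400 W/m²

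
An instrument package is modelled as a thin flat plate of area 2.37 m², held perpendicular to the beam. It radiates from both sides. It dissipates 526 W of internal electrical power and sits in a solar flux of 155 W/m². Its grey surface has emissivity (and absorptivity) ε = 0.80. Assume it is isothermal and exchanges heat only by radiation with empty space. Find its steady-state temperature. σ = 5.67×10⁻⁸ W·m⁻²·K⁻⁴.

At steady state, absorbed solar power + internal power = radiated power.
Absorbed: α·S·A_cross = 0.80·155·2.370 = 293.9 W (cross-section A).
Total input = 293.9 + 526 = 819.9 W.
Radiated: εσ·A_surf·T⁴ with A_surf = 2A = 4.740 m².
T⁴ = 819.9/(0.80·5.67×10⁻⁸·4.740) = 3.813×10⁹ K⁴.

T ≈ 248 K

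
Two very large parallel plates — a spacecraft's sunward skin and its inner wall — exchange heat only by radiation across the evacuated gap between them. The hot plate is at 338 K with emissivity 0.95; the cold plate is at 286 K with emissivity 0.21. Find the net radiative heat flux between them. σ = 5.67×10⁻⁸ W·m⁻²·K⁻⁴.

For two infinite grey parallel plates, q = σ(T₁⁴ − T₂⁴)/(1/ε₁ + 1/ε₂ − 1).
T₁⁴ − T₂⁴ = 1.305×10¹⁰ − 6.691×10⁹ = 6.361×10⁹ K⁴.
1/ε₁ + 1/ε₂ − 1 = 1.053 + 4.762 − 1 = 4.815.
q = 5.67×10⁻⁸ × 6.361×10⁹ / 4.815.

q ≈ 74.9 W/m²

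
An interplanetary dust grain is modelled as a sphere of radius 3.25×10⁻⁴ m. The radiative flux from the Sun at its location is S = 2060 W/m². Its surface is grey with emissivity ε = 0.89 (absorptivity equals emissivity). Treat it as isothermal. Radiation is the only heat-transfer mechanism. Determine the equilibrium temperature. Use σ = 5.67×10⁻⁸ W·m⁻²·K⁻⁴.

At equilibrium, absorbed power = emitted power.
Absorbing cross-section = πr² = 3.318×10⁻⁷ m²; emitting surface = 4πr² = 1.327×10⁻⁶ m² (ratio 4).
εS·A_cross = εσ·A_surf·T⁴  ⇒  T⁴ = S/(4σ)   (ε cancels).
T⁴ = 2060/(4·5.67×10⁻⁸) = 9.083×10⁹ K⁴.
T = (9.083×10⁹)^(1/4).

T ≈ 309 K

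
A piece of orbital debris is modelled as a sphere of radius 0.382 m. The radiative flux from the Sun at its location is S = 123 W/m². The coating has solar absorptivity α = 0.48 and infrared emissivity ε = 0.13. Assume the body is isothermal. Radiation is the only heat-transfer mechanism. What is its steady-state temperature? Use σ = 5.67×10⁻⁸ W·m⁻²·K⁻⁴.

At equilibrium, absorbed power = emitted power.
Absorbing cross-section = πr² = 0.4584 m²; emitting surface = 4πr² = 1.834 m² (ratio 4).
αS·A_cross = εσ·A_surf·T⁴  ⇒  T⁴ = αS/(ε·4σ).
T⁴ = 0.480·123/(0.13·4·5.67×10⁻⁸) = 2.002×10⁹ K⁴.
T = (2.002×10⁹)^(1/4).

T ≈ 212 K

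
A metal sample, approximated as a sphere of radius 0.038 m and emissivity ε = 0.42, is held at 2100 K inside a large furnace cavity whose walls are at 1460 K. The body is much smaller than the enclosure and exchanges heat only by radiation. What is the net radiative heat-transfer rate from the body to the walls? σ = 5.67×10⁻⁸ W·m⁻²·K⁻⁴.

For a small grey body in a large enclosure: P_net = εσA(T_body⁴ − T_wall⁴).
A = 4πr² = 0.01815 m²; T_body⁴ − T_wall⁴ = 1.945×10¹³ − 4.544×10¹² = 1.490×10¹³ K⁴.
|P_net| = 0.42·5.67×10⁻⁸·0.01815·1.490×10¹³.

P_net ≈ 6440 W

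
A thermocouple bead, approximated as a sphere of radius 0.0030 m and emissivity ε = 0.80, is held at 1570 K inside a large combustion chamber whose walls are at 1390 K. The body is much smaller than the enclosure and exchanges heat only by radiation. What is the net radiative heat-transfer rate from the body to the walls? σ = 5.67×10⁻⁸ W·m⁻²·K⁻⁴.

P_net ≈ 12.0 W

For a small grey body in a large enclosure: P_net = εσA(T_body⁴ − T_wall⁴).
A = 4πr² = 1.131×10⁻⁴ m²; T_body⁴ − T_wall⁴ = 6.076×10¹² − 3.733×10¹² = 2.343×10¹² K⁴.
|P_net| = 0.80·5.67×10⁻⁸·1.131×10⁻⁴·2.343×10¹².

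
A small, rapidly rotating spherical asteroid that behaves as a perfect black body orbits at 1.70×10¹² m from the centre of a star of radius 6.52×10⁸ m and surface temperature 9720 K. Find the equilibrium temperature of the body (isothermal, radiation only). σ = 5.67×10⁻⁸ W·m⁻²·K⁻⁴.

T ≈ 135 K

The star's surface emits σT_*⁴; at distance d the flux is S = σT_*⁴(R_*/d)².
S = 5.67×10⁻⁸·(9720)⁴·(6.52×10⁸/1.70×10¹²)² = 74.45 W/m².
For an isothermal sphere T⁴ = (1−a)S/(4σ) = 3.282×10⁸ K⁴.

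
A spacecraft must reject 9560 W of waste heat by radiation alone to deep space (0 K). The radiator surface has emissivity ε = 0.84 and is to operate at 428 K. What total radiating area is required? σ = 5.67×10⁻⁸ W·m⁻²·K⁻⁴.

P = εσA T⁴ ⇒ A = P/(εσT⁴).
T⁴ = 3.356×10¹⁰ K⁴.
A = 9560/(0.84 × 5.67×10⁻⁸ × 3.356×10¹⁰).

A ≈ 5.98 m²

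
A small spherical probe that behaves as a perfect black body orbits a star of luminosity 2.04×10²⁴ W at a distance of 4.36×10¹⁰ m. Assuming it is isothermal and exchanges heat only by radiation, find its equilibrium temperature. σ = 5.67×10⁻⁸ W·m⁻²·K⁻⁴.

First find the stellar flux at distance d: S = L/(4πd²) = 2.04×10²⁴/(4π·(4.36×10¹⁰)²) = 85.40 W/m².
For an isothermal sphere, absorbed (1−a)S·πr² = emitted σ·4πr²·T⁴, so T⁴ = (1−a)S/(4σ).
T⁴ = 1.00·85.40/(4·5.67×10⁻⁸) = 3.765×10⁸ K⁴.

T ≈ 139 K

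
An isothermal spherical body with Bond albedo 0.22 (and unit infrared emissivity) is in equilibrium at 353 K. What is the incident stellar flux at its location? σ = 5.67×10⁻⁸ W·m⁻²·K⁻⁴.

S ≈ 4510 W/m²

(1−a)S·πr² = σ·4πr²·T⁴ ⇒ S = 4σT⁴/(1−a).
S = 4·5.67×10⁻⁸·1.553×10¹⁰/0.780.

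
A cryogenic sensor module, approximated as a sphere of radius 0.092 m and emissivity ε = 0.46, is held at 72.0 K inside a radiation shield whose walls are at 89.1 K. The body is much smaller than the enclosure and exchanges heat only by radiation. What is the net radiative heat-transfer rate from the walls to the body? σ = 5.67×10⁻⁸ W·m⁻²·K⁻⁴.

For a small grey body in a large enclosure: P_net = εσA(T_body⁴ − T_wall⁴).
A = 4πr² = 0.1064 m²; T_body⁴ − T_wall⁴ = 2.687×10⁷ − 6.302×10⁷ = -3.615×10⁷ K⁴.
|P_net| = 0.46·5.67×10⁻⁸·0.1064·3.615×10⁷.

P_net ≈ 0.100 W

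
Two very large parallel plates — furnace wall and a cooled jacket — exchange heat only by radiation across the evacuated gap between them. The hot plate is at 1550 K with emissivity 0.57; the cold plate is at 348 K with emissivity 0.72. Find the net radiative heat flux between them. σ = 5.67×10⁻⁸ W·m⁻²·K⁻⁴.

For two infinite grey parallel plates, q = σ(T₁⁴ − T₂⁴)/(1/ε₁ + 1/ε₂ − 1).
T₁⁴ − T₂⁴ = 5.772×10¹² − 1.467×10¹⁰ = 5.757×10¹² K⁴.
1/ε₁ + 1/ε₂ − 1 = 1.754 + 1.389 − 1 = 2.143.
q = 5.67×10⁻⁸ × 5.757×10¹² / 2.143.

q ≈ 1.52×10⁵ W/m²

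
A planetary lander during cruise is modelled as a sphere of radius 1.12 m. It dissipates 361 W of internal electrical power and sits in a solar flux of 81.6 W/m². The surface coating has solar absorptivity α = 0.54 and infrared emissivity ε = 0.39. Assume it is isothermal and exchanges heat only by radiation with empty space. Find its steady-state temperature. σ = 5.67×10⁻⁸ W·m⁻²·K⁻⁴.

T ≈ 198 K

At steady state, absorbed solar power + internal power = radiated power.
Absorbed: α·S·A_cross = 0.54·81.6·3.941 = 173.6 W (cross-section πr²).
Total input = 173.6 + 361 = 534.6 W.
Radiated: εσ·A_surf·T⁴ with A_surf = 4πr² = 15.76 m².
T⁴ = 534.6/(0.39·5.67×10⁻⁸·15.76) = 1.534×10⁹ K⁴.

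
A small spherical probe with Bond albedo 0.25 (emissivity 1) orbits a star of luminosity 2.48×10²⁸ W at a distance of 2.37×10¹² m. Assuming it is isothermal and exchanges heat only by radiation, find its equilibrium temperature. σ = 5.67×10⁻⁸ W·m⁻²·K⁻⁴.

First find the stellar flux at distance d: S = L/(4πd²) = 2.48×10²⁸/(4π·(2.37×10¹²)²) = 351.4 W/m².
For an isothermal sphere, absorbed (1−a)S·πr² = emitted σ·4πr²·T⁴, so T⁴ = (1−a)S/(4σ).
T⁴ = 0.750·351.4/(4·5.67×10⁻⁸) = 1.162×10⁹ K⁴.

T ≈ 185 K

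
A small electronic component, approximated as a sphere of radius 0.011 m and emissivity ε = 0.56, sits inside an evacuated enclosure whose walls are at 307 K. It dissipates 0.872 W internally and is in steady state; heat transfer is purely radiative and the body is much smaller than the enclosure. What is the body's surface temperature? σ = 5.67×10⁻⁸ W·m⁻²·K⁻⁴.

T ≈ 405 K

For a small grey body in a large enclosure, net radiated power = εσA(T⁴ − T_w⁴).
Steady state: P = εσA(T⁴ − T_w⁴) with A = 4πr² = 0.001521 m².
T⁴ = P/(εσA) + T_w⁴ = 0.872/(0.56·5.67×10⁻⁸·0.001521) + (307)⁴
    = 1.806×10¹⁰ + 8.883×10⁹ = 2.694×10¹⁰ K⁴.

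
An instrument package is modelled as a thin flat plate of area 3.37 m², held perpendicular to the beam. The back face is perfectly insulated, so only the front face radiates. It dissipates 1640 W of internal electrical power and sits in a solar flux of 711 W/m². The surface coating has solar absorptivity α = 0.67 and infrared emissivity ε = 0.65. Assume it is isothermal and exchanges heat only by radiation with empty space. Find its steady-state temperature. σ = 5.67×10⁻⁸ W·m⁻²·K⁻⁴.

T ≈ 402 K

At steady state, absorbed solar power + internal power = radiated power.
Absorbed: α·S·A_cross = 0.67·711·3.370 = 1605 W (cross-section A).
Total input = 1605 + 1640 = 3245 W.
Radiated: εσ·A_surf·T⁴ with A_surf = A = 3.370 m².
T⁴ = 3245/(0.65·5.67×10⁻⁸·3.370) = 2.613×10¹⁰ K⁴.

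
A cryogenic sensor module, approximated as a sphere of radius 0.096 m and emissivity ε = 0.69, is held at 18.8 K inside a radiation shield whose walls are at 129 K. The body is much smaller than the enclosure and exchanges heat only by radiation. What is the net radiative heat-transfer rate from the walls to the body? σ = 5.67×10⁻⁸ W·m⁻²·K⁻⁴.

For a small grey body in a large enclosure: P_net = εσA(T_body⁴ − T_wall⁴).
A = 4πr² = 0.1158 m²; T_body⁴ − T_wall⁴ = 1.249×10⁵ − 2.769×10⁸ = -2.768×10⁸ K⁴.
|P_net| = 0.69·5.67×10⁻⁸·0.1158·2.768×10⁸.

P_net ≈ 1.25 W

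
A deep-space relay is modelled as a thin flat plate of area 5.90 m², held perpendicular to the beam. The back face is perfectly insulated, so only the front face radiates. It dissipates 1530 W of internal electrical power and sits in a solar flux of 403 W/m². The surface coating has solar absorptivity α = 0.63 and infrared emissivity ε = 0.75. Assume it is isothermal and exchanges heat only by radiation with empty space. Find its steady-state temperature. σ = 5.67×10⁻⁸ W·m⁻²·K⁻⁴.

T ≈ 331 K

At steady state, absorbed solar power + internal power = radiated power.
Absorbed: α·S·A_cross = 0.63·403·5.900 = 1498 W (cross-section A).
Total input = 1498 + 1530 = 3028 W.
Radiated: εσ·A_surf·T⁴ with A_surf = A = 5.900 m².
T⁴ = 3028/(0.75·5.67×10⁻⁸·5.900) = 1.207×10¹⁰ K⁴.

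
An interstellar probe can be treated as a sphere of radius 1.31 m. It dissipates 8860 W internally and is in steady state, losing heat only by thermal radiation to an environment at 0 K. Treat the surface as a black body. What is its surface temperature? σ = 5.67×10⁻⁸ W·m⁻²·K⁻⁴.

Steady state: internal power = radiated power, P = εσA T⁴.
Radiating area A = 4πr² = 21.57 m².
T⁴ = P/(εσA) = 8860/(1.0·5.67×10⁻⁸·21.57) = 7.246×10⁹ K⁴.
T = (7.246×10⁹)^(1/4).

T ≈ 292 K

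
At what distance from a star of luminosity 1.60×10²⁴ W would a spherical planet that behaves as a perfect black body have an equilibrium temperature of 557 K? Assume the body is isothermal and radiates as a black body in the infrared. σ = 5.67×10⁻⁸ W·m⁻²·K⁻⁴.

d ≈ 2.42×10⁹ m

For an isothermal black-emitting sphere, (1−a)S·πr² = σ·4πr²·T⁴ ⇒ S = 4σT⁴/(1−a).
S = 4·5.67×10⁻⁸·(557)⁴/1.00 = 21830 W/m².
Flux falls as S = L/(4πd²), so d = √(L/(4πS)) = √(1.60×10²⁴/(4π·21830)).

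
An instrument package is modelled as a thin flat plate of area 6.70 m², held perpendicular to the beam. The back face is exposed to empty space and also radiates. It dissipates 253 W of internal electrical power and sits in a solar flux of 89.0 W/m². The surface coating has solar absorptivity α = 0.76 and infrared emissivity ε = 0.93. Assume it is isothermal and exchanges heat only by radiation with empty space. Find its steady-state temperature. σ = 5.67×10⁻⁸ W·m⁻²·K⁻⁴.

T ≈ 178 K

At steady state, absorbed solar power + internal power = radiated power.
Absorbed: α·S·A_cross = 0.76·89.0·6.700 = 453.2 W (cross-section A).
Total input = 453.2 + 253 = 706.2 W.
Radiated: εσ·A_surf·T⁴ with A_surf = 2A = 13.40 m².
T⁴ = 706.2/(0.93·5.67×10⁻⁸·13.40) = 9.994×10⁸ K⁴.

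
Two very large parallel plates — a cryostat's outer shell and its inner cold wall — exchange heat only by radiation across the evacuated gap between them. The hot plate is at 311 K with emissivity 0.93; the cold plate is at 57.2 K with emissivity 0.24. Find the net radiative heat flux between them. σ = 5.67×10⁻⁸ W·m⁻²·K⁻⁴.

For two infinite grey parallel plates, q = σ(T₁⁴ − T₂⁴)/(1/ε₁ + 1/ε₂ − 1).
T₁⁴ − T₂⁴ = 9.355×10⁹ − 1.070×10⁷ = 9.344×10⁹ K⁴.
1/ε₁ + 1/ε₂ − 1 = 1.075 + 4.167 − 1 = 4.242.
q = 5.67×10⁻⁸ × 9.344×10⁹ / 4.242.

q ≈ 125 W/m²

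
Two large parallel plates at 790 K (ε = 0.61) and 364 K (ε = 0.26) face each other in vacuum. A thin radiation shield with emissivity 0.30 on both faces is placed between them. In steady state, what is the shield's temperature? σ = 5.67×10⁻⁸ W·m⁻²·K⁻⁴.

In steady state the net flux on the hot side equals that on the cold side.
σ(T₁⁴−T_s⁴)/D₁ = σ(T_s⁴−T₂⁴)/D₂, with D₁ = 1/ε₁+1/ε_s−1 = 3.973, D₂ = 1/ε_s+1/ε₂−1 = 6.179.
Solve for T_s⁴: T_s⁴ = (D₂·T₁⁴ + D₁·T₂⁴)/(D₁+D₂) = 2.440×10¹¹ K⁴.

T_s ≈ 703 K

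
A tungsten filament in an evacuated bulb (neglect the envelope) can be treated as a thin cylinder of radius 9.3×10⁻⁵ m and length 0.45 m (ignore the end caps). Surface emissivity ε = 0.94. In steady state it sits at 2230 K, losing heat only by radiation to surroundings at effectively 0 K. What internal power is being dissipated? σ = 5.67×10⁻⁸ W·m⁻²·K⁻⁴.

P ≈ 347 W

Steady state: P = εσA T⁴.
A = 2πrL = 2.630×10⁻⁴ m²; T⁴ = (2230)⁴ = 2.473×10¹³ K⁴.
P = 0.94 × 5.67×10⁻⁸ × 2.630×10⁻⁴ × 2.473×10¹³.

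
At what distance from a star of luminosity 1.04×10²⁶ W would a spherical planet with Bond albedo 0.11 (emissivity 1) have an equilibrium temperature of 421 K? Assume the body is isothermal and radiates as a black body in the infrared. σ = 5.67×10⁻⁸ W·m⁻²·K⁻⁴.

d ≈ 3.22×10¹⁰ m

For an isothermal black-emitting sphere, (1−a)S·πr² = σ·4πr²·T⁴ ⇒ S = 4σT⁴/(1−a).
S = 4·5.67×10⁻⁸·(421)⁴/0.890 = 8005 W/m².
Flux falls as S = L/(4πd²), so d = √(L/(4πS)) = √(1.04×10²⁶/(4π·8005)).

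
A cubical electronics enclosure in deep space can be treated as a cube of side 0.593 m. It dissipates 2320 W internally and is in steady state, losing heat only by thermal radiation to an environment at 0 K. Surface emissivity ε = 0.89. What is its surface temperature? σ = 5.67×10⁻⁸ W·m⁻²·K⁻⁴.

Steady state: internal power = radiated power, P = εσA T⁴.
Radiating area A = 6L² = 2.110 m².
T⁴ = P/(εσA) = 2320/(0.89·5.67×10⁻⁸·2.110) = 2.179×10¹⁰ K⁴.
T = (2.179×10¹⁰)^(1/4).

T ≈ 384 K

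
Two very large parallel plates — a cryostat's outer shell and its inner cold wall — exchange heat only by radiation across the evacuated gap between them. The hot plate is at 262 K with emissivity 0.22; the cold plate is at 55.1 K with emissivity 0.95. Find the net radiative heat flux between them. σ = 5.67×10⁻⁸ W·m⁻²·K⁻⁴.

For two infinite grey parallel plates, q = σ(T₁⁴ − T₂⁴)/(1/ε₁ + 1/ε₂ − 1).
T₁⁴ − T₂⁴ = 4.712×10⁹ − 9.217×10⁶ = 4.703×10⁹ K⁴.
1/ε₁ + 1/ε₂ − 1 = 4.545 + 1.053 − 1 = 4.598.
q = 5.67×10⁻⁸ × 4.703×10⁹ / 4.598.

q ≈ 58.0 W/m²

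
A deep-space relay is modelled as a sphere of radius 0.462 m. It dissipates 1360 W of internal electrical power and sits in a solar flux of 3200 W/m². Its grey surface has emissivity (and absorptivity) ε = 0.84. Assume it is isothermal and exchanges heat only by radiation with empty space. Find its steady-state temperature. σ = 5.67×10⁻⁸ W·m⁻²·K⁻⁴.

At steady state, absorbed solar power + internal power = radiated power.
Absorbed: α·S·A_cross = 0.84·3200·0.6706 = 1802 W (cross-section πr²).
Total input = 1802 + 1360 = 3162 W.
Radiated: εσ·A_surf·T⁴ with A_surf = 4πr² = 2.682 m².
T⁴ = 3162/(0.84·5.67×10⁻⁸·2.682) = 2.476×10¹⁰ K⁴.

T ≈ 397 K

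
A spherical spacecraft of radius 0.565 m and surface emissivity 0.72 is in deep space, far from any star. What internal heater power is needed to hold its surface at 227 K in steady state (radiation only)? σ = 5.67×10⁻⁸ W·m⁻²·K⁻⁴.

P = εσ·4πr²·T⁴.
4πr² = 4.011 m²; T⁴ = 2.655×10⁹ K⁴.
P = 0.72·5.67×10⁻⁸·4.011·2.655×10⁹.

P ≈ 435 W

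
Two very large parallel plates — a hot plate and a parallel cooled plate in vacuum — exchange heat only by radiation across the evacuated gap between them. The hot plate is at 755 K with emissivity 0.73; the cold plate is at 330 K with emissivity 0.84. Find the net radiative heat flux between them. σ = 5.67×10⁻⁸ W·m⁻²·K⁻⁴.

q ≈ 11400 W/m²

For two infinite grey parallel plates, q = σ(T₁⁴ − T₂⁴)/(1/ε₁ + 1/ε₂ − 1).
T₁⁴ − T₂⁴ = 3.249×10¹¹ − 1.186×10¹⁰ = 3.131×10¹¹ K⁴.
1/ε₁ + 1/ε₂ − 1 = 1.370 + 1.190 − 1 = 1.560.
q = 5.67×10⁻⁸ × 3.131×10¹¹ / 1.560.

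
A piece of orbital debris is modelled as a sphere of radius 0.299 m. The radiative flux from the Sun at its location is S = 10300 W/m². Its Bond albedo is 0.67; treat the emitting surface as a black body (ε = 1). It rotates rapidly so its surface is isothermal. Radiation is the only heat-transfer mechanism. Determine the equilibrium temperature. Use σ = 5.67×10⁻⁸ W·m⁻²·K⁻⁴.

At equilibrium, absorbed power = emitted power.
Absorbing cross-section = πr² = 0.2809 m²; emitting surface = 4πr² = 1.123 m² (ratio 4).
(1−a)S·A_cross = εσ·A_surf·T⁴  ⇒  T⁴ = (1−a)S/(4σ).
T⁴ = 0.330·10300/(4·5.67×10⁻⁸) = 1.499×10¹⁰ K⁴.
T = (1.499×10¹⁰)^(1/4).

T ≈ 350 K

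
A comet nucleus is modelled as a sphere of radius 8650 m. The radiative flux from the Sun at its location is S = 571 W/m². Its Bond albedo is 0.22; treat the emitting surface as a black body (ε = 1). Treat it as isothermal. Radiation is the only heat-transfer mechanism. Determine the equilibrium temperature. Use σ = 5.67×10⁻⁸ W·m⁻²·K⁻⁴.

T ≈ 211 K

At equilibrium, absorbed power = emitted power.
Absorbing cross-section = πr² = 2.351×10⁸ m²; emitting surface = 4πr² = 9.402×10⁸ m² (ratio 4).
(1−a)S·A_cross = εσ·A_surf·T⁴  ⇒  T⁴ = (1−a)S/(4σ).
T⁴ = 0.780·571/(4·5.67×10⁻⁸) = 1.964×10⁹ K⁴.
T = (1.964×10⁹)^(1/4).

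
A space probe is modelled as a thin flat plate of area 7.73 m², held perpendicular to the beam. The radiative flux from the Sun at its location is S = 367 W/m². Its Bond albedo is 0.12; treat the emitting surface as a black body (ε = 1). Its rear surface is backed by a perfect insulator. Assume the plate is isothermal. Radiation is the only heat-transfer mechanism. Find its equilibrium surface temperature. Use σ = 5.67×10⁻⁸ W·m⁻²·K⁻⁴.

At equilibrium, absorbed power = emitted power.
Absorbing cross-section = A = 7.730 m²; emitting surface = A = 7.730 m² (ratio 1).
(1−a)S·A_cross = εσ·A_surf·T⁴  ⇒  T⁴ = (1−a)S/(1σ).
T⁴ = 0.880·367/(1·5.67×10⁻⁸) = 5.696×10⁹ K⁴.
T = (5.696×10⁹)^(1/4).

T ≈ 275 K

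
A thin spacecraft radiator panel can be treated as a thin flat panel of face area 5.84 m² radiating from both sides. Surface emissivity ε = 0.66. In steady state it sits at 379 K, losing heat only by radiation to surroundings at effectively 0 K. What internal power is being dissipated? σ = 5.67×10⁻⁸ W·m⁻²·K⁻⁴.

P ≈ 9020 W

Steady state: P = εσA T⁴.
A = 2·5.84 = 11.68 m²; T⁴ = (379)⁴ = 2.063×10¹⁰ K⁴.
P = 0.66 × 5.67×10⁻⁸ × 11.68 × 2.063×10¹⁰.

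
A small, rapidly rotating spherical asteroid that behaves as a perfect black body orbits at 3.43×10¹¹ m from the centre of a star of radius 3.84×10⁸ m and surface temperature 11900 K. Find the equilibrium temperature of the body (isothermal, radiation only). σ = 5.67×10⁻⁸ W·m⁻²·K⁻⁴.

The star's surface emits σT_*⁴; at distance d the flux is S = σT_*⁴(R_*/d)².
S = 5.67×10⁻⁸·(11900)⁴·(3.84×10⁸/3.43×10¹¹)² = 1425 W/m².
For an isothermal sphere T⁴ = (1−a)S/(4σ) = 6.284×10⁹ K⁴.

T ≈ 282 K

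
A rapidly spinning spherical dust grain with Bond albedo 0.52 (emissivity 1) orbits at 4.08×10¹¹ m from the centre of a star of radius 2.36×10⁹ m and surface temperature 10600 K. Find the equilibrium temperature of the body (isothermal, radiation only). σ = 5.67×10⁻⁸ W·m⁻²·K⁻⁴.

T ≈ 474 K

The star's surface emits σT_*⁴; at distance d the flux is S = σT_*⁴(R_*/d)².
S = 5.67×10⁻⁸·(10600)⁴·(2.36×10⁹/4.08×10¹¹)² = 23950 W/m².
For an isothermal sphere T⁴ = (1−a)S/(4σ) = 5.069×10¹⁰ K⁴.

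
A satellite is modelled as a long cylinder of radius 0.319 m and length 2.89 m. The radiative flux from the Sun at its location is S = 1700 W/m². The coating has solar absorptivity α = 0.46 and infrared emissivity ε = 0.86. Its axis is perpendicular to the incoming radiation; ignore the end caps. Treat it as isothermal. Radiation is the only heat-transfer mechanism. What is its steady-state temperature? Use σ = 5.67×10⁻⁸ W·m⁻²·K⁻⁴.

At equilibrium, absorbed power = emitted power.
Absorbing cross-section = 2rL = 1.844 m²; emitting surface = 2πrL = 5.793 m² (ratio π).
αS·A_cross = εσ·A_surf·T⁴  ⇒  T⁴ = αS/(ε·πσ).
T⁴ = 0.460·1700/(0.86·π·5.67×10⁻⁸) = 5.105×10⁹ K⁴.
T = (5.105×10⁹)^(1/4).

T ≈ 267 K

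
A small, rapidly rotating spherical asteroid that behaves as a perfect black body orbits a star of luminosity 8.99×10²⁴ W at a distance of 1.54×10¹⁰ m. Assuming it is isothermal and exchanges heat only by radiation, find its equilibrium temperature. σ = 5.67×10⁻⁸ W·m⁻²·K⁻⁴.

T ≈ 340 K

First find the stellar flux at distance d: S = L/(4πd²) = 8.99×10²⁴/(4π·(1.54×10¹⁰)²) = 3017 W/m².
For an isothermal sphere, absorbed (1−a)S·πr² = emitted σ·4πr²·T⁴, so T⁴ = (1−a)S/(4σ).
T⁴ = 1.00·3017/(4·5.67×10⁻⁸) = 1.330×10¹⁰ K⁴.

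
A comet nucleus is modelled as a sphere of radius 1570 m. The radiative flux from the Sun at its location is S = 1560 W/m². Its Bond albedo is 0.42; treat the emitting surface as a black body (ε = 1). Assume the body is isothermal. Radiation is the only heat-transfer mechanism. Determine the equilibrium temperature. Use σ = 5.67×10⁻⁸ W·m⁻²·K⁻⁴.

T ≈ 251 K

At equilibrium, absorbed power = emitted power.
Absorbing cross-section = πr² = 7.744×10⁶ m²; emitting surface = 4πr² = 3.097×10⁷ m² (ratio 4).
(1−a)S·A_cross = εσ·A_surf·T⁴  ⇒  T⁴ = (1−a)S/(4σ).
T⁴ = 0.580·1560/(4·5.67×10⁻⁸) = 3.989×10⁹ K⁴.
T = (3.989×10⁹)^(1/4).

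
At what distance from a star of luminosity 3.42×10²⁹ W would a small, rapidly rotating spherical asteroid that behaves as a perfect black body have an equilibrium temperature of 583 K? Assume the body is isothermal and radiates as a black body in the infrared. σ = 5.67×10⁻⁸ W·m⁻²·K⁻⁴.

d ≈ 1.02×10¹² m

For an isothermal black-emitting sphere, (1−a)S·πr² = σ·4πr²·T⁴ ⇒ S = 4σT⁴/(1−a).
S = 4·5.67×10⁻⁸·(583)⁴/1.00 = 26200 W/m².
Flux falls as S = L/(4πd²), so d = √(L/(4πS)) = √(3.42×10²⁹/(4π·26200)).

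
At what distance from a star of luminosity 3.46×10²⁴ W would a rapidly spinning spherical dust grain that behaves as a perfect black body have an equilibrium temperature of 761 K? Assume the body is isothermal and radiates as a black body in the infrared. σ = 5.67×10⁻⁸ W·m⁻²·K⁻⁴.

For an isothermal black-emitting sphere, (1−a)S·πr² = σ·4πr²·T⁴ ⇒ S = 4σT⁴/(1−a).
S = 4·5.67×10⁻⁸·(761)⁴/1.00 = 76060 W/m².
Flux falls as S = L/(4πd²), so d = √(L/(4πS)) = √(3.46×10²⁴/(4π·76060)).

d ≈ 1.90×10⁹ m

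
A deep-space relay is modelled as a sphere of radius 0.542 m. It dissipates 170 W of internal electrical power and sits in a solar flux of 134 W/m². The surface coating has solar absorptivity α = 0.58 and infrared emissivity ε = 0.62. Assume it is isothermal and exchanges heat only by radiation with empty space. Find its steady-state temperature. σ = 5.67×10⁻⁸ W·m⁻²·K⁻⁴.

At steady state, absorbed solar power + internal power = radiated power.
Absorbed: α·S·A_cross = 0.58·134·0.9229 = 71.73 W (cross-section πr²).
Total input = 71.73 + 170 = 241.7 W.
Radiated: εσ·A_surf·T⁴ with A_surf = 4πr² = 3.692 m².
T⁴ = 241.7/(0.62·5.67×10⁻⁸·3.692) = 1.863×10⁹ K⁴.

T ≈ 208 K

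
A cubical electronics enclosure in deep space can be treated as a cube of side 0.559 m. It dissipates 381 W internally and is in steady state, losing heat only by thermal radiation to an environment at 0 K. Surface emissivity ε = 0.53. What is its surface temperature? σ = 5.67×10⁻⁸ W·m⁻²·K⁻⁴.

Steady state: internal power = radiated power, P = εσA T⁴.
Radiating area A = 6L² = 1.875 m².
T⁴ = P/(εσA) = 381/(0.53·5.67×10⁻⁸·1.875) = 6.762×10⁹ K⁴.
T = (6.762×10⁹)^(1/4).

T ≈ 287 K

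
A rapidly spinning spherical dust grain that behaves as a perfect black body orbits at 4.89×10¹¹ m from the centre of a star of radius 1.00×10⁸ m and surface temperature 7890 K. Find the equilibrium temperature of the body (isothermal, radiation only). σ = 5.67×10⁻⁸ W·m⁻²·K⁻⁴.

T ≈ 79.8 K

The star's surface emits σT_*⁴; at distance d the flux is S = σT_*⁴(R_*/d)².
S = 5.67×10⁻⁸·(7890)⁴·(1.00×10⁸/4.89×10¹¹)² = 9.189 W/m².
For an isothermal sphere T⁴ = (1−a)S/(4σ) = 4.052×10⁷ K⁴.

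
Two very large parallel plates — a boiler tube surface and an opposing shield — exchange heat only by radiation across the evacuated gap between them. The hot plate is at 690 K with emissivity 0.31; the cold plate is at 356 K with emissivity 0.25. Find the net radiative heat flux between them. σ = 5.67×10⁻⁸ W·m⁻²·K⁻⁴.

For two infinite grey parallel plates, q = σ(T₁⁴ − T₂⁴)/(1/ε₁ + 1/ε₂ − 1).
T₁⁴ − T₂⁴ = 2.267×10¹¹ − 1.606×10¹⁰ = 2.106×10¹¹ K⁴.
1/ε₁ + 1/ε₂ − 1 = 3.226 + 4.000 − 1 = 6.226.
q = 5.67×10⁻⁸ × 2.106×10¹¹ / 6.226.

q ≈ 1920 W/m²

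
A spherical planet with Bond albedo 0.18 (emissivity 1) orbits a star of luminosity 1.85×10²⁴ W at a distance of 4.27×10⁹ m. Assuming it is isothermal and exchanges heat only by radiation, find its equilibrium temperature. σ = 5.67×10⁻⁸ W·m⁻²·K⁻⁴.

T ≈ 413 K

First find the stellar flux at distance d: S = L/(4πd²) = 1.85×10²⁴/(4π·(4.27×10⁹)²) = 8074 W/m².
For an isothermal sphere, absorbed (1−a)S·πr² = emitted σ·4πr²·T⁴, so T⁴ = (1−a)S/(4σ).
T⁴ = 0.820·8074/(4·5.67×10⁻⁸) = 2.919×10¹⁰ K⁴.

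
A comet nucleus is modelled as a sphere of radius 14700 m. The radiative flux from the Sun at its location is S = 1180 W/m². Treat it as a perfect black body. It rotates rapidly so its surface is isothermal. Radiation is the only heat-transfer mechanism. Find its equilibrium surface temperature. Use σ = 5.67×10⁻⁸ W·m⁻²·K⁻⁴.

T ≈ 269 K

At equilibrium, absorbed power = emitted power.
Absorbing cross-section = πr² = 6.789×10⁸ m²; emitting surface = 4πr² = 2.715×10⁹ m² (ratio 4).
S·A_cross = εσ·A_surf·T⁴  ⇒  T⁴ = S/(4σ).
T⁴ = 1.00·1180/(4·5.67×10⁻⁸) = 5.203×10⁹ K⁴.
T = (5.203×10⁹)^(1/4).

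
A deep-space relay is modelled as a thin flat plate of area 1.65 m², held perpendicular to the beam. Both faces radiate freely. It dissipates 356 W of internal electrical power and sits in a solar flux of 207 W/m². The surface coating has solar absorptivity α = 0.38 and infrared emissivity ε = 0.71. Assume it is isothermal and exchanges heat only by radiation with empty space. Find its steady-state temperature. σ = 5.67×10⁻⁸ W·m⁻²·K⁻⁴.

T ≈ 246 K

At steady state, absorbed solar power + internal power = radiated power.
Absorbed: α·S·A_cross = 0.38·207·1.650 = 129.8 W (cross-section A).
Total input = 129.8 + 356 = 485.8 W.
Radiated: εσ·A_surf·T⁴ with A_surf = 2A = 3.300 m².
T⁴ = 485.8/(0.71·5.67×10⁻⁸·3.300) = 3.657×10⁹ K⁴.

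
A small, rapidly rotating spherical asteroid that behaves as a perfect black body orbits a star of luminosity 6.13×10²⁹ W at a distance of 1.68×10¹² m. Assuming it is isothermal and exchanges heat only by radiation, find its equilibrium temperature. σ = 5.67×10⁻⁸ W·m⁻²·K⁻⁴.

First find the stellar flux at distance d: S = L/(4πd²) = 6.13×10²⁹/(4π·(1.68×10¹²)²) = 17280 W/m².
For an isothermal sphere, absorbed (1−a)S·πr² = emitted σ·4πr²·T⁴, so T⁴ = (1−a)S/(4σ).
T⁴ = 1.00·17280/(4·5.67×10⁻⁸) = 7.621×10¹⁰ K⁴.

T ≈ 525 K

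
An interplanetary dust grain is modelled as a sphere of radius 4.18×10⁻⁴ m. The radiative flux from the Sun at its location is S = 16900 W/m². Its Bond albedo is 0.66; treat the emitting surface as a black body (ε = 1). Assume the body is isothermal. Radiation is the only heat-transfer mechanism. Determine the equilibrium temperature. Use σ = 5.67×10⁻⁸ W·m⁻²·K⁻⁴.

T ≈ 399 K

At equilibrium, absorbed power = emitted power.
Absorbing cross-section = πr² = 5.489×10⁻⁷ m²; emitting surface = 4πr² = 2.196×10⁻⁶ m² (ratio 4).
(1−a)S·A_cross = εσ·A_surf·T⁴  ⇒  T⁴ = (1−a)S/(4σ).
T⁴ = 0.340·16900/(4·5.67×10⁻⁸) = 2.534×10¹⁰ K⁴.
T = (2.534×10¹⁰)^(1/4).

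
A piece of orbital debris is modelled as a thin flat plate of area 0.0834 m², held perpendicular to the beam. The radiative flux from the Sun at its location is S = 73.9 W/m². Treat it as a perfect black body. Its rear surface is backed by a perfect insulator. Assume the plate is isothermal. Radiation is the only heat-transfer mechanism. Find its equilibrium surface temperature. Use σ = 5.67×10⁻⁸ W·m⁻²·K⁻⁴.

At equilibrium, absorbed power = emitted power.
Absorbing cross-section = A = 0.08340 m²; emitting surface = A = 0.08340 m² (ratio 1).
S·A_cross = εσ·A_surf·T⁴  ⇒  T⁴ = S/(1σ).
T⁴ = 1.00·73.9/(1·5.67×10⁻⁸) = 1.303×10⁹ K⁴.
T = (1.303×10⁹)^(1/4).

T ≈ 190 K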